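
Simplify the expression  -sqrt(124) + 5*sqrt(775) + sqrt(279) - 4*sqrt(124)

18*sqrt(31)

sqrt(124) = 2*sqrt(31); 5*sqrt(775) = 25*sqrt(31); sqrt(279) = 3*sqrt(31); 4*sqrt(124) = 8*sqrt(31)
Combine: (-2 + 25 + 3 - 8)·sqrt(31) = 18*sqrt(31)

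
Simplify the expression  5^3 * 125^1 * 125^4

5^3 = 5^3; 125^1 = 5^3; 125^4 = 5^12
Combine exponents: 5^18

5^18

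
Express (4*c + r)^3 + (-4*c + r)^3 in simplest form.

2*r*(48*c^2 + r^2)

Only the even-power cross terms survive.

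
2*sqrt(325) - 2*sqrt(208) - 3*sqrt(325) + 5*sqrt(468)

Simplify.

17*sqrt(13)

2*sqrt(325) = 10*sqrt(13); 2*sqrt(208) = 8*sqrt(13); 3*sqrt(325) = 15*sqrt(13); 5*sqrt(468) = 30*sqrt(13)
Combine: (10 - 8 - 15 + 30)·sqrt(13) = 17*sqrt(13)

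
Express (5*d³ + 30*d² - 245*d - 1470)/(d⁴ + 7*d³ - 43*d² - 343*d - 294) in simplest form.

5/(d + 1)

Factor: 5*d³ + 30*d² - 245*d - 1470 = 5·(d + 6)·(d + 7)·(d - 7);  d⁴ + 7*d³ - 43*d² - 343*d - 294 = (d + 1)·(d + 6)·(d + 7)·(d - 7)
Cancel the common factors (d + 6), (d - 7), (d + 7).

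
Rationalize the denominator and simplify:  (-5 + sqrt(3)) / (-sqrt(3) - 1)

-4 + 3*sqrt(3)

Multiply numerator and denominator by -1 + sqrt(3).
Denominator becomes -2; numerator becomes -6*sqrt(3) + 8.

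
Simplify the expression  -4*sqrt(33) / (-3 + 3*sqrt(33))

(-33 - sqrt(33))/24

Multiply numerator and denominator by -3*sqrt(33) - 3.
Denominator becomes -288; numerator becomes 12*sqrt(33) + 396.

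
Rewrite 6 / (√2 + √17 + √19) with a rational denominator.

Group as (√2 + √19) + √17; multiply by (√2 + √19) - √17, then rationalise the remaining surd.

(-3*√646 + 6*√17 + 51*√2)/34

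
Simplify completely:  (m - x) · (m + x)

Telescope via difference of squares: (m+x)(m-x) = m² - x².

m² - x²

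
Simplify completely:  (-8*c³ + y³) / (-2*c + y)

4*c² + 2*c*y + y²

y^3 - (2*c)^3 = (-2*c + y)(4*c² + 2*c*y + y²).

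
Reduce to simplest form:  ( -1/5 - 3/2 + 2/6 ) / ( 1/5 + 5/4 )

Numerator: -1/5 - 3/2 + 2/6 = -41/30
Denominator: 1/5 + 5/4 = 29/20
Divide: (-41/30) · (20/29) = -82/87

-82/87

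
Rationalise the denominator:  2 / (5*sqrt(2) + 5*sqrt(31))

Multiply numerator and denominator by -5*sqrt(2) + 5*sqrt(31).
Denominator becomes 725; numerator becomes -10*sqrt(2) + 10*sqrt(31).

(-2*sqrt(2) + 2*sqrt(31))/145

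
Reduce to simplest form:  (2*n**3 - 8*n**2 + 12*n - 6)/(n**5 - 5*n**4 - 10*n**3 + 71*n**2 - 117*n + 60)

Factor: 2*n**3 - 8*n**2 + 12*n - 6 = 2*(n**2 - 3*n + 3)*(n - 1);  n**5 - 5*n**4 - 10*n**3 + 71*n**2 - 117*n + 60 = (n**2 - 3*n + 3)*(n - 1)*(n - 5)*(n + 4)
Cancel the common factors (n**2 - 3*n + 3), (n - 1).

2/(n**2 - n - 20)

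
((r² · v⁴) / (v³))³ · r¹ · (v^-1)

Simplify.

r⁷*v²

Inside the bracket: r² · v¹
Raise to the power 3: r⁶ · v³
Multiply by r¹ · (v^-1): add exponents.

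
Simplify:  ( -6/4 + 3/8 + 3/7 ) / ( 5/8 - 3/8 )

-39/14

Numerator: -6/4 + 3/8 + 3/7 = -39/56
Denominator: 5/8 - 3/8 = 1/4
Divide: (-39/56) · (4) = -39/14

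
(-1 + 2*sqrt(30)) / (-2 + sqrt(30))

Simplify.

Multiply numerator and denominator by -sqrt(30) - 2.
Denominator becomes -26; numerator becomes -58 - 3*sqrt(30).

(3*sqrt(30) + 58)/26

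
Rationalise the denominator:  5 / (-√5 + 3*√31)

Multiply numerator and denominator by √5 + 3*√31.
Denominator becomes 274; numerator becomes 5*√5 + 15*√31.

(5*√5 + 15*√31)/274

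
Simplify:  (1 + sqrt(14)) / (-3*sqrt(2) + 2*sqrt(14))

Multiply numerator and denominator by 3*sqrt(2) + 2*sqrt(14).
Denominator becomes 38; numerator becomes 3*sqrt(2) + 2*sqrt(14) + 6*sqrt(7) + 28.

(3*sqrt(2) + 2*sqrt(14) + 6*sqrt(7) + 28)/38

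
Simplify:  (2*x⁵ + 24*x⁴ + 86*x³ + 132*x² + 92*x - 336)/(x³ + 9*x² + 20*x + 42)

Factor: 2*x⁵ + 24*x⁴ + 86*x³ + 132*x² + 92*x - 336 = 2·(x - 1)·(x + 7)·(x + 4)·(x² + 2*x + 6);  x³ + 9*x² + 20*x + 42 = (x² + 2*x + 6)·(x + 7)
Cancel the common factors (x² + 2*x + 6), (x + 7).

2*x² + 6*x - 8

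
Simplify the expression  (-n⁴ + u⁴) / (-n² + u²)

Difference of fourth powers: factor out (-n² + u²).

n² + u²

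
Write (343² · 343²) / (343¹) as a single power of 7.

7^9

343² = 7^6; 343² = 7^6; 343¹ = 7^3
Combine exponents: 7^9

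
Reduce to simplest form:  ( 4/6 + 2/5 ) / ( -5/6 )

Numerator: 4/6 + 2/5 = 16/15
Denominator: -5/6 = -5/6
Divide: (16/15) · (-6/5) = -32/25

-32/25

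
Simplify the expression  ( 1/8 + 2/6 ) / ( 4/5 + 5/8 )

Numerator: 1/8 + 2/6 = 11/24
Denominator: 4/5 + 5/8 = 57/40
Divide: (11/24) · (40/57) = 55/171

55/171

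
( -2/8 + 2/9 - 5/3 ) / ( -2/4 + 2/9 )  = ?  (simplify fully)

Numerator: -2/8 + 2/9 - 5/3 = -61/36
Denominator: -2/4 + 2/9 = -5/18
Divide: (-61/36) · (-18/5) = 61/10

61/10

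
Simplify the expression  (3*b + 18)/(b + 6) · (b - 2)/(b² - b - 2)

3/(b + 1)

Factor: 3*b + 18 = 3·(b + 6);  b² - b - 2 = (b + 1)·(b - 2)
Cancel the common factors (b + 6), (b - 2).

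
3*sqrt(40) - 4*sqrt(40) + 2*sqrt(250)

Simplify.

3*sqrt(40) = 6*sqrt(10); 4*sqrt(40) = 8*sqrt(10); 2*sqrt(250) = 10*sqrt(10)
Combine: (6 - 8 + 10)·sqrt(10) = 8*sqrt(10)

8*sqrt(10)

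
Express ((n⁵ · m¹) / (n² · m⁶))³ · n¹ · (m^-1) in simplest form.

Inside the bracket: n³ · (m^-5)
Raise to the power 3: n⁹ · (m^-15)
Multiply by n¹ · (m^-1): add exponents.

n^10/m^16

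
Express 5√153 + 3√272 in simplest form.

5√153 = 15*√17; 3√272 = 12*√17
Combine: (15 + 12)·√17 = 27*√17

27*√17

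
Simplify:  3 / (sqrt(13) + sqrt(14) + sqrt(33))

(-3*sqrt(6006) - 9*sqrt(33) + 48*sqrt(14) + 51*sqrt(13))/346

Group as (sqrt(13) + sqrt(14)) + sqrt(33); multiply by (sqrt(13) + sqrt(14)) - sqrt(33), then rationalise the remaining surd.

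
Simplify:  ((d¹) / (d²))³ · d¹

d^(-2)

Inside the bracket: (d^-1)
Raise to the power 3: (d^-3)
Multiply by d¹: add exponents.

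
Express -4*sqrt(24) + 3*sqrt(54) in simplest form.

sqrt(6)

4*sqrt(24) = 8*sqrt(6); 3*sqrt(54) = 9*sqrt(6)
Combine: (-8 + 9)·sqrt(6) = sqrt(6)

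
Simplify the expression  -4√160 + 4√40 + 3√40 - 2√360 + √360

-8*√10

4√160 = 16*√10; 4√40 = 8*√10; 3√40 = 6*√10; 2√360 = 12*√10; √360 = 6*√10
Combine: (-16 + 8 + 6 - 12 + 6)·√10 = -8*√10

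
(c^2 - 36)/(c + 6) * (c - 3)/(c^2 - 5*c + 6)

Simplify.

(c - 6)/(c - 2)

Factor: c^2 - 36 = (c - 6)*(c + 6);  c^2 - 5*c + 6 = (c - 2)*(c - 3)
Cancel the common factors (c + 6), (c - 3).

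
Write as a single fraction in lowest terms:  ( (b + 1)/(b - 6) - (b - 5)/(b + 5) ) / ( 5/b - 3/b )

(17*b^2 - 25*b)/(2*b^2 - 2*b - 60)

Numerator: (b + 1)/(b - 6) - (b - 5)/(b + 5) = (17*b - 25)/(b^2 - b - 30)
Denominator: 5/b - 3/b = 2/b
Divide: ((17*b - 25)/(b^2 - b - 30)) · (b/2) = (17*b^2 - 25*b)/(2*b^2 - 2*b - 60)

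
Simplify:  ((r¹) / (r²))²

Inside the bracket: (r^-1)
Raise to the power 2: (r^-2)

r^(-2)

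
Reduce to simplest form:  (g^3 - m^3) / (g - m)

g^2 + g*m + m^2

Apply the difference-of-cubes factorisation and cancel (g - m).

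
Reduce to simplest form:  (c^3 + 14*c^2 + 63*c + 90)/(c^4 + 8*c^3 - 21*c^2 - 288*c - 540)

Factor: c^3 + 14*c^2 + 63*c + 90 = (c + 6)*(c + 3)*(c + 5);  c^4 + 8*c^3 - 21*c^2 - 288*c - 540 = (c + 3)*(c + 5)*(c - 6)*(c + 6)
Cancel the common factors (c + 6), (c + 3), (c + 5).

1/(c - 6)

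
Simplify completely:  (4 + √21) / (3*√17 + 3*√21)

(-√357 - 4*√17 + 4*√21 + 21)/12

Multiply numerator and denominator by -3*√17 + 3*√21.
Denominator becomes 36; numerator becomes -3*√357 - 12*√17 + 12*√21 + 63.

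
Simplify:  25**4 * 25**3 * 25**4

5**22

25**4 = 5**8; 25**3 = 5**6; 25**4 = 5**8
Combine exponents: 5**22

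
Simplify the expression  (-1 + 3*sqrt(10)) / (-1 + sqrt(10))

(2*sqrt(10) + 29)/9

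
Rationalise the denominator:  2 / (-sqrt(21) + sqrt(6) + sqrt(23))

(-4*sqrt(21) + 2*sqrt(23) + 19*sqrt(6) + 3*sqrt(322))/122

Group as (sqrt(6) + sqrt(23)) - sqrt(21); multiply by (sqrt(6) + sqrt(23)) + sqrt(21), then rationalise the remaining surd.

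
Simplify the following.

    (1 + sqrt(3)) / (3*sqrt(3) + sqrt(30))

(-9 - 3*sqrt(3) + sqrt(30) + 3*sqrt(10))/3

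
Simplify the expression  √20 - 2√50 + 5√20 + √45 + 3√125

√20 = 2*√5; 2√50 = 10*√2; 5√20 = 10*√5; √45 = 3*√5; 3√125 = 15*√5

-10*√2 + 30*√5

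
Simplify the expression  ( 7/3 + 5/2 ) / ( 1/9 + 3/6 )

Numerator: 7/3 + 5/2 = 29/6
Denominator: 1/9 + 3/6 = 11/18
Divide: (29/6) · (18/11) = 87/11

87/11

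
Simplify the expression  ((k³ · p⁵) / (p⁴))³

k⁹*p³

Inside the bracket: k³ · p¹
Raise to the power 3: k⁹ · p³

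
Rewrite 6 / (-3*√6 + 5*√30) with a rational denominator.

Multiply numerator and denominator by 3*√6 + 5*√30.
Denominator becomes 696; numerator becomes 18*√6 + 30*√30.

(3*√6 + 5*√30)/116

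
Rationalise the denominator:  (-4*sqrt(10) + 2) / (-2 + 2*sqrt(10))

(-19 - sqrt(10))/9

Multiply numerator and denominator by -2*sqrt(10) - 2.
Denominator becomes -36; numerator becomes 4*sqrt(10) + 76.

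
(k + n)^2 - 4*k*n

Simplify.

Expanding gives k^2 - 2*k*n + n^2, a perfect square.

(k - n)^2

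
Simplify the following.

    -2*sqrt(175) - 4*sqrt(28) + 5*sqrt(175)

7*sqrt(7)

2*sqrt(175) = 10*sqrt(7); 4*sqrt(28) = 8*sqrt(7); 5*sqrt(175) = 25*sqrt(7)
Combine: (-10 - 8 + 25)·sqrt(7) = 7*sqrt(7)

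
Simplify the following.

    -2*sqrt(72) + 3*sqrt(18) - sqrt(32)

-7*sqrt(2)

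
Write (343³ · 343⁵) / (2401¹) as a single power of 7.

7^20

343³ = 7^9; 343⁵ = 7^15; 2401¹ = 7^4
Combine exponents: 7^20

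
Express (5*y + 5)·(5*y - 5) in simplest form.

Product of conjugates: (P+Q)(P-Q) = P^2 - Q^2.

25*y² - 25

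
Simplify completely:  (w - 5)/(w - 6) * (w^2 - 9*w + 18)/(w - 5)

w - 3

Factor: w^2 - 9*w + 18 = (w - 3)*(w - 6)
Cancel the common factors (w - 5), (w - 6).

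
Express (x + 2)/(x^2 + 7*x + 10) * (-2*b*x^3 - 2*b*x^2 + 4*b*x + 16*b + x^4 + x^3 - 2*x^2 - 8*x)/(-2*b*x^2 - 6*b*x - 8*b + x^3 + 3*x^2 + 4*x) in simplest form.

Factor: x^2 + 7*x + 10 = (x + 2)*(x + 5);  -2*b*x^3 - 2*b*x^2 + 4*b*x + 16*b + x^4 + x^3 - 2*x^2 - 8*x = (-2*b + x)*(x - 2)*(x^2 + 3*x + 4);  -2*b*x^2 - 6*b*x - 8*b + x^3 + 3*x^2 + 4*x = (-2*b + x)*(x^2 + 3*x + 4)
Cancel the common factors (x^2 + 3*x + 4), (x + 2), (-2*b + x).

(x - 2)/(x + 5)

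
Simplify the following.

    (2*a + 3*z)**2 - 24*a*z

(2*a - 3*z)**2

Expanding gives 4*a**2 - 12*a*z + 9*z**2, a perfect square.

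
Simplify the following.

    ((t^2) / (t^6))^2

t^(-8)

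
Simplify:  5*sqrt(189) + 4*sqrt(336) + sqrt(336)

5*sqrt(189) = 15*sqrt(21); 4*sqrt(336) = 16*sqrt(21); sqrt(336) = 4*sqrt(21)
Combine: (15 + 16 + 4)·sqrt(21) = 35*sqrt(21)

35*sqrt(21)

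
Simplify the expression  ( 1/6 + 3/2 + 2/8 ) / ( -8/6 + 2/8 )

-23/13

Numerator: 1/6 + 3/2 + 2/8 = 23/12
Denominator: -8/6 + 2/8 = -13/12
Divide: (23/12) · (-12/13) = -23/13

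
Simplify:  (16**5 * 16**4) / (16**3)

2**24

16**5 = 2**20; 16**4 = 2**16; 16**3 = 2**12
Combine exponents: 2**24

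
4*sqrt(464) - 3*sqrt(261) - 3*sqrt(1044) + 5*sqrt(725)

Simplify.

4*sqrt(464) = 16*sqrt(29); 3*sqrt(261) = 9*sqrt(29); 3*sqrt(1044) = 18*sqrt(29); 5*sqrt(725) = 25*sqrt(29)
Combine: (16 - 9 - 18 + 25)·sqrt(29) = 14*sqrt(29)

14*sqrt(29)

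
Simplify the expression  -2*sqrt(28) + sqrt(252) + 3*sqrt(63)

2*sqrt(28) = 4*sqrt(7); sqrt(252) = 6*sqrt(7); 3*sqrt(63) = 9*sqrt(7)
Combine: (-4 + 6 + 9)·sqrt(7) = 11*sqrt(7)

11*sqrt(7)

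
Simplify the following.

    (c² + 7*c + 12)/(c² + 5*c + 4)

Factor: c² + 7*c + 12 = (c + 4)·(c + 3);  c² + 5*c + 4 = (c + 1)·(c + 4)
Cancel the common factor (c + 4).

(c + 3)/(c + 1)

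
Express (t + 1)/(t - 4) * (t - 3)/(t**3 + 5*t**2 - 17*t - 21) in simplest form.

1/(t**2 + 3*t - 28)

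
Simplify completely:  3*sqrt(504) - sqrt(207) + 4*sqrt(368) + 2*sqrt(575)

3*sqrt(504) = 18*sqrt(14); sqrt(207) = 3*sqrt(23); 4*sqrt(368) = 16*sqrt(23); 2*sqrt(575) = 10*sqrt(23)

18*sqrt(14) + 23*sqrt(23)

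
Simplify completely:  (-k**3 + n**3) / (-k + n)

k**2 + k*n + n**2

Factor as (a-b)(a**2+ab+b**2) with a=n, b=k.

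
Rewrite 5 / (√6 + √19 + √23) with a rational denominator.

Group as (√6 + √19) + √23; multiply by (√6 + √19) - √23, then rationalise the remaining surd.

(-5*√2622 + 5*√23 + 25*√19 + 90*√6)/226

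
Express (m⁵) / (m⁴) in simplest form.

Quotient: m¹

m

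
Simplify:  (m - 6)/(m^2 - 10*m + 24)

1/(m - 4)

Factor: m^2 - 10*m + 24 = (m - 6)*(m - 4)
Cancel the common factor (m - 6).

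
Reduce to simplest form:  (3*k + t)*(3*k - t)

9*k^2 - t^2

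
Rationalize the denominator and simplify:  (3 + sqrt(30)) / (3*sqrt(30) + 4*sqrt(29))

Multiply numerator and denominator by -4*sqrt(29) + 3*sqrt(30).
Denominator becomes -194; numerator becomes -4*sqrt(870) - 12*sqrt(29) + 9*sqrt(30) + 90.

(-90 - 9*sqrt(30) + 12*sqrt(29) + 4*sqrt(870))/194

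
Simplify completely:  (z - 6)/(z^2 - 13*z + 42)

Factor: z^2 - 13*z + 42 = (z - 7)*(z - 6)
Cancel the common factor (z - 6).

1/(z - 7)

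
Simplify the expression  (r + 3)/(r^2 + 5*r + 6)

Factor: r^2 + 5*r + 6 = (r + 2)*(r + 3)
Cancel the common factor (r + 3).

1/(r + 2)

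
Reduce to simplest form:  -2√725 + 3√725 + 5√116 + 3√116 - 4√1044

2√725 = 10*√29; 3√725 = 15*√29; 5√116 = 10*√29; 3√116 = 6*√29; 4√1044 = 24*√29
Combine: (-10 + 15 + 10 + 6 - 24)·√29 = -3*√29

-3*√29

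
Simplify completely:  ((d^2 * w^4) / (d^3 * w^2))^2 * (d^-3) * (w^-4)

d^(-5)

Inside the bracket: (d^-1) * w^2
Raise to the power 2: (d^-2) * w^4
Multiply by (d^-3) * (w^-4): add exponents.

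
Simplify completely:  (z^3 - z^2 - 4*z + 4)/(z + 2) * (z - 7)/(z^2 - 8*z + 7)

Factor: z^3 - z^2 - 4*z + 4 = (z - 1)*(z - 2)*(z + 2);  z^2 - 8*z + 7 = (z - 7)*(z - 1)
Cancel the common factors (z - 7), (z - 1), (z + 2).

z - 2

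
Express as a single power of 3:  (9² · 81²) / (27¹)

3^9

9² = 3^4; 81² = 3^8; 27¹ = 3^3
Combine exponents: 3^9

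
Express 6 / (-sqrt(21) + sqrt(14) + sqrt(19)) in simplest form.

(-18*sqrt(21) + 24*sqrt(19) + 39*sqrt(14) + 21*sqrt(114))/230

Group as (sqrt(14) + sqrt(19)) - sqrt(21); multiply by (sqrt(14) + sqrt(19)) + sqrt(21), then rationalise the remaining surd.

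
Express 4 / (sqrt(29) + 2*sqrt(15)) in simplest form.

(-4*sqrt(29) + 8*sqrt(15))/31

Multiply numerator and denominator by -sqrt(29) + 2*sqrt(15).
Denominator becomes 31; numerator becomes -4*sqrt(29) + 8*sqrt(15).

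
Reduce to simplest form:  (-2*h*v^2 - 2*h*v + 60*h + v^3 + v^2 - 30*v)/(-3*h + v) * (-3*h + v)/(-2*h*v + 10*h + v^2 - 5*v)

Factor: -2*h*v^2 - 2*h*v + 60*h + v^3 + v^2 - 30*v = (v - 5)*(v + 6)*(-2*h + v);  -2*h*v + 10*h + v^2 - 5*v = (-2*h + v)*(v - 5)
Cancel the common factors (-2*h + v), (-3*h + v), (v - 5).

v + 6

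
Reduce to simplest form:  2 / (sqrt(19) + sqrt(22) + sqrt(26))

Group as (sqrt(19) + sqrt(22)) + sqrt(26); multiply by (sqrt(19) + sqrt(22)) - sqrt(26), then rationalise the remaining surd.

(-8*sqrt(2717) + 30*sqrt(26) + 46*sqrt(22) + 58*sqrt(19))/1447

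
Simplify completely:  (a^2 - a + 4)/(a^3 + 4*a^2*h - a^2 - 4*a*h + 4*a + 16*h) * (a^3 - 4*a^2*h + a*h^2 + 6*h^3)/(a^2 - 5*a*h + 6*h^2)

Factor: a^3 + 4*a^2*h - a^2 - 4*a*h + 4*a + 16*h = (a^2 - a + 4)*(a + 4*h);  a^3 - 4*a^2*h + a*h^2 + 6*h^3 = (a + h)*(a - 2*h)*(a - 3*h);  a^2 - 5*a*h + 6*h^2 = (a - 2*h)*(a - 3*h)
Cancel the common factors (a^2 - a + 4), (a - 2*h), (a - 3*h).

(a + h)/(a + 4*h)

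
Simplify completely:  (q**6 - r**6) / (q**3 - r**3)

q**3 + r**3

Factor q**6 - r**6 and cancel (q**3 - r**3).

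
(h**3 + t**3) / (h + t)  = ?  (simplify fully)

h**2 - h*t + t**2

h**3 + t**3 = (h + t)(h**2 - h*t + t**2).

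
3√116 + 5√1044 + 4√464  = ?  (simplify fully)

52*√29

3√116 = 6*√29; 5√1044 = 30*√29; 4√464 = 16*√29
Combine: (6 + 30 + 16)·√29 = 52*√29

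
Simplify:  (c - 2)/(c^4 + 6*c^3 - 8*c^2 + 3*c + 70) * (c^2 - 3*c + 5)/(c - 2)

Factor: c^4 + 6*c^3 - 8*c^2 + 3*c + 70 = (c + 7)*(c^2 - 3*c + 5)*(c + 2)
Cancel the common factors (c^2 - 3*c + 5), (c - 2).

1/(c^2 + 9*c + 14)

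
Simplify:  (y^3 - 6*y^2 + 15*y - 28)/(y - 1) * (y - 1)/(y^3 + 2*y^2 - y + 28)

Factor: y^3 - 6*y^2 + 15*y - 28 = (y - 4)*(y^2 - 2*y + 7);  y^3 + 2*y^2 - y + 28 = (y^2 - 2*y + 7)*(y + 4)
Cancel the common factors (y^2 - 2*y + 7), (y - 1).

(y - 4)/(y + 4)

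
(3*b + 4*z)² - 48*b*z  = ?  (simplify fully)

After expansion: 9*b² - 24*b*z + 16*z² — a perfect-square trinomial.

(3*b - 4*z)²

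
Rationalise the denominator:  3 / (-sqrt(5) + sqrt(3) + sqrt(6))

Group as (sqrt(3) + sqrt(6)) - sqrt(5); multiply by (sqrt(3) + sqrt(6)) + sqrt(5), then rationalise the remaining surd.

(-6*sqrt(5) + 3*sqrt(6) + 12*sqrt(3) + 9*sqrt(10))/28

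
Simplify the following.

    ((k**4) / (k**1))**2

Inside the bracket: k**3
Raise to the power 2: k**6

k**6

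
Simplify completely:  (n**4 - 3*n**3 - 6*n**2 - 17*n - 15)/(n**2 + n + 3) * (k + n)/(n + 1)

Factor: n**4 - 3*n**3 - 6*n**2 - 17*n - 15 = (n - 5)*(n + 1)*(n**2 + n + 3)
Cancel the common factors (n**2 + n + 3), (n + 1).

k*n - 5*k + n**2 - 5*n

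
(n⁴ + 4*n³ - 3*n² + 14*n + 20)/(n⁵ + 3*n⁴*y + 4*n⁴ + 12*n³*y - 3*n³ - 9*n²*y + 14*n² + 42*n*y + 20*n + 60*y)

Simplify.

1/(n + 3*y)

Factor: n⁴ + 4*n³ - 3*n² + 14*n + 20 = (n + 1)·(n + 5)·(n² - 2*n + 4);  n⁵ + 3*n⁴*y + 4*n⁴ + 12*n³*y - 3*n³ - 9*n²*y + 14*n² + 42*n*y + 20*n + 60*y = (n + 1)·(n + 3*y)·(n² - 2*n + 4)·(n + 5)
Cancel the common factors (n² - 2*n + 4), (n + 5), (n + 1).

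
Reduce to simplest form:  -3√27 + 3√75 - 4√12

-2*√3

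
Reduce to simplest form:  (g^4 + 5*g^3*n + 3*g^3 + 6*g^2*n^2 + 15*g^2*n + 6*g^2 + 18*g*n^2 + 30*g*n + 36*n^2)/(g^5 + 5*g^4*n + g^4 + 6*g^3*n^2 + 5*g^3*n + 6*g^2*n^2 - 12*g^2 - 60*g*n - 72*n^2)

1/(g - 2)

Factor: g^4 + 5*g^3*n + 3*g^3 + 6*g^2*n^2 + 15*g^2*n + 6*g^2 + 18*g*n^2 + 30*g*n + 36*n^2 = (g + 2*n)*(g^2 + 3*g + 6)*(g + 3*n);  g^5 + 5*g^4*n + g^4 + 6*g^3*n^2 + 5*g^3*n + 6*g^2*n^2 - 12*g^2 - 60*g*n - 72*n^2 = (g - 2)*(g + 3*n)*(g^2 + 3*g + 6)*(g + 2*n)
Cancel the common factors (g^2 + 3*g + 6), (g + 3*n), (g + 2*n).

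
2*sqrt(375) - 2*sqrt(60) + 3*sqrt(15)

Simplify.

2*sqrt(375) = 10*sqrt(15); 2*sqrt(60) = 4*sqrt(15); 3*sqrt(15) = 3*sqrt(15)
Combine: (10 - 4 + 3)·sqrt(15) = 9*sqrt(15)

9*sqrt(15)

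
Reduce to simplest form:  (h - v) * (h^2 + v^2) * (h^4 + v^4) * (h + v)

Telescope via difference of squares: (h+v)(h-v) = h^2 - v^2, then repeat with the next factor.

h^8 - v^8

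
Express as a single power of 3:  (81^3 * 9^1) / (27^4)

3^2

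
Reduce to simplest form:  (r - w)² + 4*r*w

Expand the square and combine the 4*r*w term.

(r + w)²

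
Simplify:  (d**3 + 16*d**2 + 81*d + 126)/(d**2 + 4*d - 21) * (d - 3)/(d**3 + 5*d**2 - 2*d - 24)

(d + 6)/(d**2 + 2*d - 8)

Factor: d**3 + 16*d**2 + 81*d + 126 = (d + 3)*(d + 6)*(d + 7);  d**2 + 4*d - 21 = (d - 3)*(d + 7);  d**3 + 5*d**2 - 2*d - 24 = (d - 2)*(d + 4)*(d + 3)
Cancel the common factors (d + 3), (d - 3), (d + 7).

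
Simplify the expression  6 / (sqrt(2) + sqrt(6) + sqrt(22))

Group as (sqrt(2) + sqrt(22)) + sqrt(6); multiply by (sqrt(2) + sqrt(22)) - sqrt(6), then rationalise the remaining surd.

(-27*sqrt(6) - 39*sqrt(2) + 6*sqrt(66) + 21*sqrt(22))/37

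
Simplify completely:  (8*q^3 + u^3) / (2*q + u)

4*q^2 - 2*q*u + u^2

Apply the sum-of-cubes factorisation and cancel (2*q + u).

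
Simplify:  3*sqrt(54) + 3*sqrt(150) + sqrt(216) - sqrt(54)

3*sqrt(54) = 9*sqrt(6); 3*sqrt(150) = 15*sqrt(6); sqrt(216) = 6*sqrt(6); sqrt(54) = 3*sqrt(6)
Combine: (9 + 15 + 6 - 3)·sqrt(6) = 27*sqrt(6)

27*sqrt(6)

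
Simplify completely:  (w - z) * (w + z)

w^2 - z^2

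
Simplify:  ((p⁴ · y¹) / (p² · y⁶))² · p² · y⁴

Inside the bracket: p² · (y^-5)
Raise to the power 2: p⁴ · (y^-10)
Multiply by p² · y⁴: add exponents.

p⁶/y⁶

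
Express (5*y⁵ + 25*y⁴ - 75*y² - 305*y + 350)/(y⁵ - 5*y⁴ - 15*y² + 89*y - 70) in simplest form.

Factor: 5*y⁵ + 25*y⁴ - 75*y² - 305*y + 350 = 5·(y - 1)·(y² + 3*y + 7)·(y + 5)·(y - 2);  y⁵ - 5*y⁴ - 15*y² + 89*y - 70 = (y² + 3*y + 7)·(y - 2)·(y - 5)·(y - 1)
Cancel the common factors (y² + 3*y + 7), (y - 2), (y - 1).

(5*y + 25)/(y - 5)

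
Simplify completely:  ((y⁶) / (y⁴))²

Inside the bracket: y²
Raise to the power 2: y⁴

y⁴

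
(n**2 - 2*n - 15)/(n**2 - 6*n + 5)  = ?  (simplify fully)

(n + 3)/(n - 1)

Factor: n**2 - 2*n - 15 = (n - 5)*(n + 3);  n**2 - 6*n + 5 = (n - 5)*(n - 1)
Cancel the common factor (n - 5).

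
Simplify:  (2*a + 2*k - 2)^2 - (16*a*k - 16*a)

4*(a - k + 1)^2

After expansion: 4*a^2 - 8*a*k + 8*a + 4*k^2 - 8*k + 4 — a perfect-square trinomial.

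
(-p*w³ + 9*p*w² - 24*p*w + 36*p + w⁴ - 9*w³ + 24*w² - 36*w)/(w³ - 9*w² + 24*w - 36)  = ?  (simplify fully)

Factor: -p*w³ + 9*p*w² - 24*p*w + 36*p + w⁴ - 9*w³ + 24*w² - 36*w = (-p + w)·(w² - 3*w + 6)·(w - 6);  w³ - 9*w² + 24*w - 36 = (w - 6)·(w² - 3*w + 6)
Cancel the common factors (w² - 3*w + 6), (w - 6).

-p + w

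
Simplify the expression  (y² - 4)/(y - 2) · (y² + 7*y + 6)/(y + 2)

Factor: y² - 4 = (y - 2)·(y + 2);  y² + 7*y + 6 = (y + 6)·(y + 1)
Cancel the common factors (y - 2), (y + 2).

y² + 7*y + 6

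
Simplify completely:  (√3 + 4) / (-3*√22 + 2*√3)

(-12*√22 - 3*√66 - 8*√3 - 6)/186

Multiply numerator and denominator by 2*√3 + 3*√22.
Denominator becomes -186; numerator becomes 6 + 8*√3 + 3*√66 + 12*√22.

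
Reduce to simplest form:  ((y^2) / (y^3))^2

Inside the bracket: (y^-1)
Raise to the power 2: (y^-2)

y^(-2)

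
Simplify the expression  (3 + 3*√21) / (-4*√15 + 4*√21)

(√15 + √21 + 3*√35 + 21)/8

Multiply numerator and denominator by 4*√15 + 4*√21.
Denominator becomes 96; numerator becomes 12*√15 + 12*√21 + 36*√35 + 252.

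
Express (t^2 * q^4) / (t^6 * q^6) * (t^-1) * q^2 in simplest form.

Quotient: (t^-4) * (q^-2)
Multiply by (t^-1) * q^2: add exponents.

t^(-5)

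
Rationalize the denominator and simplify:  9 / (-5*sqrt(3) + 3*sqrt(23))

Multiply numerator and denominator by 5*sqrt(3) + 3*sqrt(23).
Denominator becomes 132; numerator becomes 45*sqrt(3) + 27*sqrt(23).

(15*sqrt(3) + 9*sqrt(23))/44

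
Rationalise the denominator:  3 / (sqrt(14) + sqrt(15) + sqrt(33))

(-9*sqrt(770) - 6*sqrt(33) + 48*sqrt(15) + 51*sqrt(14))/412

Group as (sqrt(14) + sqrt(33)) + sqrt(15); multiply by (sqrt(14) + sqrt(33)) - sqrt(15), then rationalise the remaining surd.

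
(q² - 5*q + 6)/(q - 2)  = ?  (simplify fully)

q - 3

Factor: q² - 5*q + 6 = (q - 2)·(q - 3)
Cancel the common factor (q - 2).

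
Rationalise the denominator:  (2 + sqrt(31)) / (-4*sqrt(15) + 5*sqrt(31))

Multiply numerator and denominator by 4*sqrt(15) + 5*sqrt(31).
Denominator becomes 535; numerator becomes 8*sqrt(15) + 10*sqrt(31) + 4*sqrt(465) + 155.

(8*sqrt(15) + 10*sqrt(31) + 4*sqrt(465) + 155)/535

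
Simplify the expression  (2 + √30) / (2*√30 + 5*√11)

(-60 - 4*√30 + 10*√11 + 5*√330)/155

Multiply numerator and denominator by -5*√11 + 2*√30.
Denominator becomes -155; numerator becomes -5*√330 - 10*√11 + 4*√30 + 60.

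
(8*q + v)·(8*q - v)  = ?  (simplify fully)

64*q² - v²

Difference of squares with P = 8*q, Q = v.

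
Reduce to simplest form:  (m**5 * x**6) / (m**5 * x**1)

Quotient: x**5

x**5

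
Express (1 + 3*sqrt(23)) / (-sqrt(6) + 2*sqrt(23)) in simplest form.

(sqrt(6) + 2*sqrt(23) + 3*sqrt(138) + 138)/86

Multiply numerator and denominator by sqrt(6) + 2*sqrt(23).
Denominator becomes 86; numerator becomes sqrt(6) + 2*sqrt(23) + 3*sqrt(138) + 138.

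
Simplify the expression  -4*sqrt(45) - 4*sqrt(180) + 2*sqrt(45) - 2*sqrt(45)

4*sqrt(45) = 12*sqrt(5); 4*sqrt(180) = 24*sqrt(5); 2*sqrt(45) = 6*sqrt(5); 2*sqrt(45) = 6*sqrt(5)
Combine: (-12 - 24 + 6 - 6)·sqrt(5) = -36*sqrt(5)

-36*sqrt(5)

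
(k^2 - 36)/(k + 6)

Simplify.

k - 6

Factor: k^2 - 36 = (k - 6)*(k + 6)
Cancel the common factor (k + 6).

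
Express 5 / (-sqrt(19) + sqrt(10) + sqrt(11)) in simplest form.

(-5*sqrt(19) + 45*sqrt(11) + 50*sqrt(10) + 5*sqrt(2090))/218

Group as (sqrt(10) + sqrt(11)) - sqrt(19); multiply by (sqrt(10) + sqrt(11)) + sqrt(19), then rationalise the remaining surd.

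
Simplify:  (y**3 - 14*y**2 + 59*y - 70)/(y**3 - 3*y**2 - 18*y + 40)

(y - 7)/(y + 4)

Factor: y**3 - 14*y**2 + 59*y - 70 = (y - 5)*(y - 7)*(y - 2);  y**3 - 3*y**2 - 18*y + 40 = (y + 4)*(y - 2)*(y - 5)
Cancel the common factors (y - 5), (y - 2).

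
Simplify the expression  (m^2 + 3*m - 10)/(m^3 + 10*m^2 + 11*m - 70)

1/(m + 7)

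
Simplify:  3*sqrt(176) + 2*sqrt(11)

14*sqrt(11)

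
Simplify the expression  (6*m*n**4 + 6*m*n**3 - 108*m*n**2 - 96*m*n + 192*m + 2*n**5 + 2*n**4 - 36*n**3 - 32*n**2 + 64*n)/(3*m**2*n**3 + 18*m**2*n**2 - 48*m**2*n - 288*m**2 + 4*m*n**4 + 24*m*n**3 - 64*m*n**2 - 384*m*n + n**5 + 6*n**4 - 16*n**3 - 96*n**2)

Factor: 6*m*n**4 + 6*m*n**3 - 108*m*n**2 - 96*m*n + 192*m + 2*n**5 + 2*n**4 - 36*n**3 - 32*n**2 + 64*n = 2*(3*m + n)*(n + 2)*(n - 4)*(n + 4)*(n - 1);  3*m**2*n**3 + 18*m**2*n**2 - 48*m**2*n - 288*m**2 + 4*m*n**4 + 24*m*n**3 - 64*m*n**2 - 384*m*n + n**5 + 6*n**4 - 16*n**3 - 96*n**2 = (m + n)*(n + 4)*(3*m + n)*(n + 6)*(n - 4)
Cancel the common factors (n - 4), (n + 4), (3*m + n).

(2*n**2 + 2*n - 4)/(m*n + 6*m + n**2 + 6*n)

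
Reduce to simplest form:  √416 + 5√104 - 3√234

√416 = 4*√26; 5√104 = 10*√26; 3√234 = 9*√26
Combine: (4 + 10 - 9)·√26 = 5*√26

5*√26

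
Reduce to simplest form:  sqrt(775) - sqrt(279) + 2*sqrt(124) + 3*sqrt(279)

sqrt(775) = 5*sqrt(31); sqrt(279) = 3*sqrt(31); 2*sqrt(124) = 4*sqrt(31); 3*sqrt(279) = 9*sqrt(31)
Combine: (5 - 3 + 4 + 9)·sqrt(31) = 15*sqrt(31)

15*sqrt(31)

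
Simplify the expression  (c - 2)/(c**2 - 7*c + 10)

1/(c - 5)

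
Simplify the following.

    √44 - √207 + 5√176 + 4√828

22*√11 + 21*√23

√44 = 2*√11; √207 = 3*√23; 5√176 = 20*√11; 4√828 = 24*√23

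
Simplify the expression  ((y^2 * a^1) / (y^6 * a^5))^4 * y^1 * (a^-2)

1/(a^18*y^15)

Inside the bracket: (y^-4) * (a^-4)
Raise to the power 4: (y^-16) * (a^-16)
Multiply by y^1 * (a^-2): add exponents.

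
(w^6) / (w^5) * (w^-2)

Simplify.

Quotient: w^1
Multiply by (w^-2): add exponents.

1/w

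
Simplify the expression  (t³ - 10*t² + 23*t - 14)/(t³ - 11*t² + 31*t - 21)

(t - 2)/(t - 3)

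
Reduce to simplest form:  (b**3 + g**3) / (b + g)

b**2 - b*g + g**2

Factor as (a+b)(a**2-ab+b**2) with a=b, b=g.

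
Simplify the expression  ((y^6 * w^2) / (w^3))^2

Inside the bracket: y^6 * (w^-1)
Raise to the power 2: y^12 * (w^-2)

y^12/w^2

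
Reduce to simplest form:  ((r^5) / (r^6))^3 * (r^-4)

r^(-7)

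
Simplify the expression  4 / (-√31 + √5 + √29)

(-12*√31 + 28*√29 + 220*√5 + 8*√4495)/571

Group as (√5 + √29) - √31; multiply by (√5 + √29) + √31, then rationalise the remaining surd.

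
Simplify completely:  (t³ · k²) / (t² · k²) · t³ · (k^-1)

t⁴/k

Quotient: t¹
Multiply by t³ · (k^-1): add exponents.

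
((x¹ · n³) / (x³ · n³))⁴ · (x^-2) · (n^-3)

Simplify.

1/(n³*x^10)

Inside the bracket: (x^-2)
Raise to the power 4: (x^-8)
Multiply by (x^-2) · (n^-3): add exponents.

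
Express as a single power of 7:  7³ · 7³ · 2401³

7^18

7³ = 7^3; 7³ = 7^3; 2401³ = 7^12
Combine exponents: 7^18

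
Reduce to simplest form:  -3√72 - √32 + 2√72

3√72 = 18*√2; √32 = 4*√2; 2√72 = 12*√2
Combine: (-18 - 4 + 12)·√2 = -10*√2

-10*√2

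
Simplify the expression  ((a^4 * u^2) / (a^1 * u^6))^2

Inside the bracket: a^3 * (u^-4)
Raise to the power 2: a^6 * (u^-8)

a^6/u^8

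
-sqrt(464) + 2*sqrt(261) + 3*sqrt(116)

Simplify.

8*sqrt(29)

sqrt(464) = 4*sqrt(29); 2*sqrt(261) = 6*sqrt(29); 3*sqrt(116) = 6*sqrt(29)
Combine: (-4 + 6 + 6)·sqrt(29) = 8*sqrt(29)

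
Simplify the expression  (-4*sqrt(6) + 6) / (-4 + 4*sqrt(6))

(-9 + sqrt(6))/10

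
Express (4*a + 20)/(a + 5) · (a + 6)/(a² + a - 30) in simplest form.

4/(a - 5)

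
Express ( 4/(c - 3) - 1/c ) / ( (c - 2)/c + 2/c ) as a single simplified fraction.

(3*c + 3)/(c^2 - 3*c)

Numerator: 4/(c - 3) - 1/c = (3*c + 3)/(c^2 - 3*c)
Denominator: (c - 2)/c + 2/c = 1
Divide: ((3*c + 3)/(c^2 - 3*c)) · (1) = (3*c + 3)/(c^2 - 3*c)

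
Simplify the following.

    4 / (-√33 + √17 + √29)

Group as (√17 + √29) - √33; multiply by (√17 + √29) + √33, then rationalise the remaining surd.

(-52*√33 + 84*√29 + 180*√17 + 8*√16269)/1803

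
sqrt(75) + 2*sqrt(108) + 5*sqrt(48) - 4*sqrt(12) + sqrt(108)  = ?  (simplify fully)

35*sqrt(3)

sqrt(75) = 5*sqrt(3); 2*sqrt(108) = 12*sqrt(3); 5*sqrt(48) = 20*sqrt(3); 4*sqrt(12) = 8*sqrt(3); sqrt(108) = 6*sqrt(3)
Combine: (5 + 12 + 20 - 8 + 6)·sqrt(3) = 35*sqrt(3)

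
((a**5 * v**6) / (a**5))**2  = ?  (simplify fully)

Inside the bracket: v**6
Raise to the power 2: v**12

v**12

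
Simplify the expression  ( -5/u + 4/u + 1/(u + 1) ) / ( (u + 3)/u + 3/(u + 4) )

(-u - 4)/(u^3 + 11*u^2 + 22*u + 12)

Numerator: -5/u + 4/u + 1/(u + 1) = -1/(u^2 + u)
Denominator: (u + 3)/u + 3/(u + 4) = (u^2 + 10*u + 12)/(u^2 + 4*u)
Divide: (-1/(u^2 + u)) · ((u^2 + 4*u)/(u^2 + 10*u + 12)) = (-u - 4)/(u^3 + 11*u^2 + 22*u + 12)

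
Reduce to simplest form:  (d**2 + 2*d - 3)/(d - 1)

d + 3

Factor: d**2 + 2*d - 3 = (d + 3)*(d - 1)
Cancel the common factor (d - 1).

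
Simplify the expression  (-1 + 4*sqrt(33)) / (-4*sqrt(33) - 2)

Multiply numerator and denominator by -2 + 4*sqrt(33).
Denominator becomes -524; numerator becomes -12*sqrt(33) + 530.

(-265 + 6*sqrt(33))/262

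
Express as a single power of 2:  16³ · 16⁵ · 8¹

2^35

16³ = 2^12; 16⁵ = 2^20; 8¹ = 2^3
Combine exponents: 2^35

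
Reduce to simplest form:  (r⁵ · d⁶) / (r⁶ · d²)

Quotient: (r^-1) · d⁴

d⁴/r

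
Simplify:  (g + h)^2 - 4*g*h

(g - h)^2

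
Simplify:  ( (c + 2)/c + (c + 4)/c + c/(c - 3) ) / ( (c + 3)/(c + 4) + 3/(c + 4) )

(3*c³ + 12*c² - 18*c - 72)/(c³ + 3*c² - 18*c)

Numerator: (c + 2)/c + (c + 4)/c + c/(c - 3) = (3*c² - 18)/(c² - 3*c)
Denominator: (c + 3)/(c + 4) + 3/(c + 4) = (c + 6)/(c + 4)
Divide: ((3*c² - 18)/(c² - 3*c)) · ((c + 4)/(c + 6)) = (3*c³ + 12*c² - 18*c - 72)/(c³ + 3*c² - 18*c)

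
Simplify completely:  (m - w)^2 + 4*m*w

(m + w)^2

Expand the square and combine the 4*m*w term.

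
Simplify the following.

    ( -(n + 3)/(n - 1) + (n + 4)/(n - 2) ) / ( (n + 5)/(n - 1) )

(2*n + 2)/(n^2 + 3*n - 10)

Numerator: -(n + 3)/(n - 1) + (n + 4)/(n - 2) = (2*n + 2)/(n^2 - 3*n + 2)
Denominator: (n + 5)/(n - 1) = (n + 5)/(n - 1)
Divide: ((2*n + 2)/(n^2 - 3*n + 2)) · ((n - 1)/(n + 5)) = (2*n + 2)/(n^2 + 3*n - 10)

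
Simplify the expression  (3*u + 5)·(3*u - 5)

Product of conjugates: (P+Q)(P-Q) = P^2 - Q^2.

9*u² - 25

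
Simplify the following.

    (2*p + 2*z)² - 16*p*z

Expand the square and combine the 16*p*z term.

4*(p - z)²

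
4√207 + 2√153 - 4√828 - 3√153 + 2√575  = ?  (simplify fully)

-3*√17 - 2*√23

4√207 = 12*√23; 2√153 = 6*√17; 4√828 = 24*√23; 3√153 = 9*√17; 2√575 = 10*√23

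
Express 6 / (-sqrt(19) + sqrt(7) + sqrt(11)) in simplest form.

(6*sqrt(19) + 90*sqrt(11) + 138*sqrt(7) + 12*sqrt(1463))/307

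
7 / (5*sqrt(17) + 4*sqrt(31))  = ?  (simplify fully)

Multiply numerator and denominator by -4*sqrt(31) + 5*sqrt(17).
Denominator becomes -71; numerator becomes -28*sqrt(31) + 35*sqrt(17).

(-35*sqrt(17) + 28*sqrt(31))/71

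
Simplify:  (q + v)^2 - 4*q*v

Expand the square and combine the 4*q*v term.

(q - v)^2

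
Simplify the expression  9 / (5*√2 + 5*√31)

(-9*√2 + 9*√31)/145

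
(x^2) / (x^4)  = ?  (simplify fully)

Quotient: (x^-2)

x^(-2)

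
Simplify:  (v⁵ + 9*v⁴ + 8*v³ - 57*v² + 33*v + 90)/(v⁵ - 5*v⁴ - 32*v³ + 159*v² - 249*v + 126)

(v² + 6*v + 5)/(v² - 8*v + 7)

Factor: v⁵ + 9*v⁴ + 8*v³ - 57*v² + 33*v + 90 = (v + 6)·(v + 5)·(v + 1)·(v² - 3*v + 3);  v⁵ - 5*v⁴ - 32*v³ + 159*v² - 249*v + 126 = (v - 1)·(v + 6)·(v² - 3*v + 3)·(v - 7)
Cancel the common factors (v² - 3*v + 3), (v + 6).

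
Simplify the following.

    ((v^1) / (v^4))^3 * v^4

v^(-5)

Inside the bracket: (v^-3)
Raise to the power 3: (v^-9)
Multiply by v^4: add exponents.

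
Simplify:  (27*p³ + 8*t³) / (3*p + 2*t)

Apply the sum-of-cubes factorisation and cancel (3*p + 2*t).

9*p² - 6*p*t + 4*t²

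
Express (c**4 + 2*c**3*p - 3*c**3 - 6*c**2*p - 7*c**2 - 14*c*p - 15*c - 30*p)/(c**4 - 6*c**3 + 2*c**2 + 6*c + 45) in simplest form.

Factor: c**4 + 2*c**3*p - 3*c**3 - 6*c**2*p - 7*c**2 - 14*c*p - 15*c - 30*p = (c - 5)*(c**2 + 2*c + 3)*(c + 2*p);  c**4 - 6*c**3 + 2*c**2 + 6*c + 45 = (c - 3)*(c**2 + 2*c + 3)*(c - 5)
Cancel the common factors (c**2 + 2*c + 3), (c - 5).

(c + 2*p)/(c - 3)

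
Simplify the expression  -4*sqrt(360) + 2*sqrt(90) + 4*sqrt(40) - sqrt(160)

4*sqrt(360) = 24*sqrt(10); 2*sqrt(90) = 6*sqrt(10); 4*sqrt(40) = 8*sqrt(10); sqrt(160) = 4*sqrt(10)
Combine: (-24 + 6 + 8 - 4)·sqrt(10) = -14*sqrt(10)

-14*sqrt(10)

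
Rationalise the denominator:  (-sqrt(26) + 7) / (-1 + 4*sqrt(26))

(-97 + 27*sqrt(26))/415

Multiply numerator and denominator by -4*sqrt(26) - 1.
Denominator becomes -415; numerator becomes -27*sqrt(26) + 97.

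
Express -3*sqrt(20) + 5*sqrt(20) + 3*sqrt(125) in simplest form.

19*sqrt(5)

3*sqrt(20) = 6*sqrt(5); 5*sqrt(20) = 10*sqrt(5); 3*sqrt(125) = 15*sqrt(5)
Combine: (-6 + 10 + 15)·sqrt(5) = 19*sqrt(5)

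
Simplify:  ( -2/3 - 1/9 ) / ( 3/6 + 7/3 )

-14/51

Numerator: -2/3 - 1/9 = -7/9
Denominator: 3/6 + 7/3 = 17/6
Divide: (-7/9) · (6/17) = -14/51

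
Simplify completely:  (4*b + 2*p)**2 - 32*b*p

Expand the square and combine the 32*b*p term.

4*(2*b - p)**2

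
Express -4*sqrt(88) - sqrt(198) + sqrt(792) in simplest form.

-5*sqrt(22)

4*sqrt(88) = 8*sqrt(22); sqrt(198) = 3*sqrt(22); sqrt(792) = 6*sqrt(22)
Combine: (-8 - 3 + 6)·sqrt(22) = -5*sqrt(22)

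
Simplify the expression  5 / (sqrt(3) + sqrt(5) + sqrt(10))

(-25*sqrt(6) - 5*sqrt(10) + 20*sqrt(5) + 30*sqrt(3))/28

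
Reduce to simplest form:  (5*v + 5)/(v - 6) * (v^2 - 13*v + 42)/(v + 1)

5*v - 35

Factor: 5*v + 5 = 5*(v + 1);  v^2 - 13*v + 42 = (v - 7)*(v - 6)
Cancel the common factors (v - 6), (v + 1).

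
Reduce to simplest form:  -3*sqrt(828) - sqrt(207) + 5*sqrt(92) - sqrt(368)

3*sqrt(828) = 18*sqrt(23); sqrt(207) = 3*sqrt(23); 5*sqrt(92) = 10*sqrt(23); sqrt(368) = 4*sqrt(23)
Combine: (-18 - 3 + 10 - 4)·sqrt(23) = -15*sqrt(23)

-15*sqrt(23)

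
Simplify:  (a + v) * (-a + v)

-a^2 + v^2

(v+a)(v-a) = -a^2 + v^2.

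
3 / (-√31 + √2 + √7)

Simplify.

(-33*√31 - 39*√7 - 54*√2 - 3*√434)/214

Group as (√2 + √7) - √31; multiply by (√2 + √7) + √31, then rationalise the remaining surd.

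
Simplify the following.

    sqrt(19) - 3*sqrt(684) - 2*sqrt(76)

sqrt(19) = sqrt(19); 3*sqrt(684) = 18*sqrt(19); 2*sqrt(76) = 4*sqrt(19)
Combine: (1 - 18 - 4)·sqrt(19) = -21*sqrt(19)

-21*sqrt(19)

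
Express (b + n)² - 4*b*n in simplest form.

(b - n)²

After expansion: b² - 2*b*n + n² — a perfect-square trinomial.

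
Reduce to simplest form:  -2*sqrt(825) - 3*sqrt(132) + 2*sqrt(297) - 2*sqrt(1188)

2*sqrt(825) = 10*sqrt(33); 3*sqrt(132) = 6*sqrt(33); 2*sqrt(297) = 6*sqrt(33); 2*sqrt(1188) = 12*sqrt(33)
Combine: (-10 - 6 + 6 - 12)·sqrt(33) = -22*sqrt(33)

-22*sqrt(33)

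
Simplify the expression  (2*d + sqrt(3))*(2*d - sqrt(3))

Difference of squares with P = 2*d, Q = sqrt(3).

4*d**2 - 3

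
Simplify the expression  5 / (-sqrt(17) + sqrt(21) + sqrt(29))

Group as (sqrt(21) + sqrt(29)) - sqrt(17); multiply by (sqrt(21) + sqrt(29)) + sqrt(17), then rationalise the remaining surd.

(-165*sqrt(17) + 45*sqrt(29) + 125*sqrt(21) + 10*sqrt(10353))/1347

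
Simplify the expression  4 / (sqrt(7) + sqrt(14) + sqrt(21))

Group as (sqrt(14) + sqrt(21)) + sqrt(7); multiply by (sqrt(14) + sqrt(21)) - sqrt(7), then rationalise the remaining surd.

(-sqrt(42) + sqrt(14) + 2*sqrt(7))/7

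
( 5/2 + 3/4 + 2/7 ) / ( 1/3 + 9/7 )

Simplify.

Numerator: 5/2 + 3/4 + 2/7 = 99/28
Denominator: 1/3 + 9/7 = 34/21
Divide: (99/28) · (21/34) = 297/136

297/136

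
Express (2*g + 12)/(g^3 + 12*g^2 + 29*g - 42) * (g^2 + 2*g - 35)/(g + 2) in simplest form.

(2*g - 10)/(g^2 + g - 2)

Factor: 2*g + 12 = 2*(g + 6);  g^3 + 12*g^2 + 29*g - 42 = (g - 1)*(g + 7)*(g + 6);  g^2 + 2*g - 35 = (g - 5)*(g + 7)
Cancel the common factors (g + 7), (g + 6).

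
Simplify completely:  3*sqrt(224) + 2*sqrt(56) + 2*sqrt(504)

28*sqrt(14)

3*sqrt(224) = 12*sqrt(14); 2*sqrt(56) = 4*sqrt(14); 2*sqrt(504) = 12*sqrt(14)
Combine: (12 + 4 + 12)·sqrt(14) = 28*sqrt(14)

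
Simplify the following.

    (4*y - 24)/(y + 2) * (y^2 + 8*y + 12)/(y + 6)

4*y - 24

Factor: 4*y - 24 = 4*(y - 6);  y^2 + 8*y + 12 = (y + 2)*(y + 6)
Cancel the common factors (y + 2), (y + 6).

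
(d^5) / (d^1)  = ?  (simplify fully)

d^4

Quotient: d^4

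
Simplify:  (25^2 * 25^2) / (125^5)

25^2 = 5^4; 25^2 = 5^4; 125^5 = 5^15
Combine exponents: 5^(-7)

5^(-7)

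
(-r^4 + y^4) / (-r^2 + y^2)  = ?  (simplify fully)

Difference of fourth powers: factor out (-r^2 + y^2).

r^2 + y^2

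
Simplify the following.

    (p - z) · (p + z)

p² - z²

(p+z)(p-z) = p² - z².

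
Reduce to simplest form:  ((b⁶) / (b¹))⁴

Inside the bracket: b⁵
Raise to the power 4: b^20

b^20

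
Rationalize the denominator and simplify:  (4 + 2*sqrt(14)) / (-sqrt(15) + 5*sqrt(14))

Multiply numerator and denominator by sqrt(15) + 5*sqrt(14).
Denominator becomes 335; numerator becomes 4*sqrt(15) + 2*sqrt(210) + 20*sqrt(14) + 140.

(4*sqrt(15) + 2*sqrt(210) + 20*sqrt(14) + 140)/335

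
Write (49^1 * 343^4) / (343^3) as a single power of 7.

49^1 = 7^2; 343^4 = 7^12; 343^3 = 7^9
Combine exponents: 7^5

7^5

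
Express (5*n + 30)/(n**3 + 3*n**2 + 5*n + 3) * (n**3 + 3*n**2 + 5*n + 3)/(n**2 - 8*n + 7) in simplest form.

Factor: 5*n + 30 = 5*(n + 6);  n**3 + 3*n**2 + 5*n + 3 = (n + 1)*(n**2 + 2*n + 3);  n**3 + 3*n**2 + 5*n + 3 = (n**2 + 2*n + 3)*(n + 1);  n**2 - 8*n + 7 = (n - 1)*(n - 7)
Cancel the common factors (n**2 + 2*n + 3), (n + 1).

(5*n + 30)/(n**2 - 8*n + 7)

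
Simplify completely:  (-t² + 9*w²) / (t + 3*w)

Difference of squares: factor out (t + 3*w).

-t + 3*w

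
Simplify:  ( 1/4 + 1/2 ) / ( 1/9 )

Numerator: 1/4 + 1/2 = 3/4
Denominator: 1/9 = 1/9
Divide: (3/4) · (9) = 27/4

27/4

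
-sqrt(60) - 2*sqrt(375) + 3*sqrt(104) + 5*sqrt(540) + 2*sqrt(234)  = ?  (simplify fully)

12*sqrt(26) + 18*sqrt(15)

sqrt(60) = 2*sqrt(15); 2*sqrt(375) = 10*sqrt(15); 3*sqrt(104) = 6*sqrt(26); 5*sqrt(540) = 30*sqrt(15); 2*sqrt(234) = 6*sqrt(26)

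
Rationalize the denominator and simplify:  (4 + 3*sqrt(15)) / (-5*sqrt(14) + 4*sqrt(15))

(-15*sqrt(210) - 180 - 20*sqrt(14) - 16*sqrt(15))/110

Multiply numerator and denominator by 4*sqrt(15) + 5*sqrt(14).
Denominator becomes -110; numerator becomes 16*sqrt(15) + 20*sqrt(14) + 180 + 15*sqrt(210).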